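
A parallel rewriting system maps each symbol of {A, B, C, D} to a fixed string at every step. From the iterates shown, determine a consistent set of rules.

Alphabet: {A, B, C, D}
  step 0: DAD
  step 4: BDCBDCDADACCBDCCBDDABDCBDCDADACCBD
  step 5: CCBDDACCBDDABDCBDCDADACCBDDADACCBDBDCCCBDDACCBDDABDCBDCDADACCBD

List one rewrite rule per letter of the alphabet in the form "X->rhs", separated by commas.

  step 4 ⇒ step 5: BDCBDCDADACCBDCCBDDABDCBDCDADACCBD ⇒ CC·BD·DA·CC·BD·DA·BD·C·BD·C·DA·DA·CC·BD·DA·DA·CC·BD·BD·C·CC·BD·DA·CC·BD·DA·BD·C·BD·C·DA·DA·CC·BD
    A ↦ C
    B ↦ CC
    C ↦ DA
    D ↦ BD

A->C, B->CC, C->DA, D->BD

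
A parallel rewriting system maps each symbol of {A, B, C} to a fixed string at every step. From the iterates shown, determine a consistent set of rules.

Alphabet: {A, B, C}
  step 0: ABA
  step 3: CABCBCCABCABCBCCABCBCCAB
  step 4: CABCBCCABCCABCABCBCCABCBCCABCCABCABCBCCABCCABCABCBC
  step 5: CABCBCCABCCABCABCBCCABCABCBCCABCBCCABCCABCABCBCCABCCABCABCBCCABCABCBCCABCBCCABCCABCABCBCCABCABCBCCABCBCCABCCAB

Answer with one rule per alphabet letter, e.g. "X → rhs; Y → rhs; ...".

  step 4 ⇒ step 5: CABCBCCABCCABCABCBCCABCBCCABCCABCABCBCCABCCABCABCBC ⇒ CAB·CB·C·CAB·C·CAB·CAB·CB·C·CAB·CAB·CB·C·CAB·CB·C·CAB·C·CAB·CAB·CB·C·CAB·C·CAB·CAB·CB·C·CAB·CAB·CB·C·CAB·CB·C·CAB·C·CAB·CAB·CB·C·CAB·CAB·CB·C·CAB·CB·C·CAB·C·CAB
    A ↦ CB
    B ↦ C
    C ↦ CAB

A->CB, B->C, C->CAB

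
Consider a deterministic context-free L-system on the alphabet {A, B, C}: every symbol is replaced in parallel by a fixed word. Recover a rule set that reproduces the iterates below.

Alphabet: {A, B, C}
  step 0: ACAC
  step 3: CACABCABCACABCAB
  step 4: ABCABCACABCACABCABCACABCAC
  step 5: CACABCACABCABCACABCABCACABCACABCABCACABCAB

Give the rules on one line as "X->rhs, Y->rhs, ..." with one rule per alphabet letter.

A->C, B->AC, C->AB

  step 4 ⇒ step 5: ABCABCACABCACABCABCACABCAC ⇒ C·AC·AB·C·AC·AB·C·AB·C·AC·AB·C·AB·C·AC·AB·C·AC·AB·C·AB·C·AC·AB·C·AB
    A ↦ C
    B ↦ AC
    C ↦ AB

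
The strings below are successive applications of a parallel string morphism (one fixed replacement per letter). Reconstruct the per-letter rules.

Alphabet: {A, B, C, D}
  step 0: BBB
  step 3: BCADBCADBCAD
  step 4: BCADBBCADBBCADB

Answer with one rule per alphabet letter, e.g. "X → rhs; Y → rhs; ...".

  step 3 ⇒ step 4: BCADBCADBCAD ⇒ BC·A·D·B·BC·A·D·B·BC·A·D·B
    A ↦ D
    B ↦ BC
    C ↦ A
    D ↦ B

A->D, B->BC, C->A, D->B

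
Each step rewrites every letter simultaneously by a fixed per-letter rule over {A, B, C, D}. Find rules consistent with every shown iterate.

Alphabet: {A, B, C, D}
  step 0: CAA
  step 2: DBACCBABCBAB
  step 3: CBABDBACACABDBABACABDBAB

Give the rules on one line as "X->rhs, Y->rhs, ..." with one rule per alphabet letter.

A->DB, B->AB, C->AC, D->CB

  step 2 ⇒ step 3: DBACCBABCBAB ⇒ CB·AB·DB·AC·AC·AB·DB·AB·AC·AB·DB·AB
    A ↦ DB
    B ↦ AB
    C ↦ AC
    D ↦ CB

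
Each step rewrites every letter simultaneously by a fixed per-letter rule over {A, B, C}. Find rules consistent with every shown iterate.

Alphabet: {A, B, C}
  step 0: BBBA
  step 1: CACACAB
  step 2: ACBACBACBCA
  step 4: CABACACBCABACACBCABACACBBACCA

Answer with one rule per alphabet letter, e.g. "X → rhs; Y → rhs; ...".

  step 1 ⇒ step 2: CACACAB ⇒ AC·B·AC·B·AC·B·CA
    A ↦ B
    B ↦ CA
    C ↦ AC

A->B, B->CA, C->AC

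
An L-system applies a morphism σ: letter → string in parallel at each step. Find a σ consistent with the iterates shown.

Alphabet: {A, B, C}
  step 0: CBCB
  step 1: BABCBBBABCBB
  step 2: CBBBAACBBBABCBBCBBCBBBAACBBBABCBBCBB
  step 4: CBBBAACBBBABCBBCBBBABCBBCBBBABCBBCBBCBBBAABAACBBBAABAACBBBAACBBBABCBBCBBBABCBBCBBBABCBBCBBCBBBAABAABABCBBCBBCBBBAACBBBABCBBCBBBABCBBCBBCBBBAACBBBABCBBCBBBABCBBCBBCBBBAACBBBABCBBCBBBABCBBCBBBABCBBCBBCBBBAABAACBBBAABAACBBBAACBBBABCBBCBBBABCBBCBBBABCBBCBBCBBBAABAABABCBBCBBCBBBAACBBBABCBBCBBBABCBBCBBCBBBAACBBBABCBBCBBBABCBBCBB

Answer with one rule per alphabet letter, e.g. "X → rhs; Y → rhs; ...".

A->BAA, B->CBB, C->BAB

  step 1 ⇒ step 2: BABCBBBABCBB ⇒ CBB·BAA·CBB·BAB·CBB·CBB·CBB·BAA·CBB·BAB·CBB·CBB
    A ↦ BAA
    B ↦ CBB
    C ↦ BAB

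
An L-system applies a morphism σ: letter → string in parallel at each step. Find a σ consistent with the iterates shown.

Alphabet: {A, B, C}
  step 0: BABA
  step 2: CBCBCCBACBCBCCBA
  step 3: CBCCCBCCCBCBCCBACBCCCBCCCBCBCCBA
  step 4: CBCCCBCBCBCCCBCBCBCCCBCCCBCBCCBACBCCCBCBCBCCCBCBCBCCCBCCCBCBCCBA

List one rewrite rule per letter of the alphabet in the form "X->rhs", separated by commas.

  step 3 ⇒ step 4: CBCCCBCCCBCBCCBACBCCCBCCCBCBCCBA ⇒ CB·CC·CB·CB·CB·CC·CB·CB·CB·CC·CB·CC·CB·CB·CC·BA·CB·CC·CB·CB·CB·CC·CB·CB·CB·CC·CB·CC·CB·CB·CC·BA
    A ↦ BA
    B ↦ CC
    C ↦ CB

A->BA, B->CC, C->CB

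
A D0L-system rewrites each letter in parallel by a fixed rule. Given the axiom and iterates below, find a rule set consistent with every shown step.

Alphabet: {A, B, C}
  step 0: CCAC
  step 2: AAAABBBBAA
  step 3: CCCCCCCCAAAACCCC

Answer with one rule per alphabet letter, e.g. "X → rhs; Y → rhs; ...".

  step 2 ⇒ step 3: AAAABBBBAA ⇒ CC·CC·CC·CC·A·A·A·A·CC·CC
    A ↦ CC
    B ↦ A
    C ↦ BB  (constrained at step 0)

A->CC, B->A, C->BB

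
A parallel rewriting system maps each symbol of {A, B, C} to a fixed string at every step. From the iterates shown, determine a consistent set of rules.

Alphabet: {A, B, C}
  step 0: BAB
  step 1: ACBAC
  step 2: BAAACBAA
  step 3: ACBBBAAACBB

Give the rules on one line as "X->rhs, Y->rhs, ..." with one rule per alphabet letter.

A->B, B->AC, C->AA

  step 2 ⇒ step 3: BAAACBAA ⇒ AC·B·B·B·AA·AC·B·B
    A ↦ B
    B ↦ AC
    C ↦ AA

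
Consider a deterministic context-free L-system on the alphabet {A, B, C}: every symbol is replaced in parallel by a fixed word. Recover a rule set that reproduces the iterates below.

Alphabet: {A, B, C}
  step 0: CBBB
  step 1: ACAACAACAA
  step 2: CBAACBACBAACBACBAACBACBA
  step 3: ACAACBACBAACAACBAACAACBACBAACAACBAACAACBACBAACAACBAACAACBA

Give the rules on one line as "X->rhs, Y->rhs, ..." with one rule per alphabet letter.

  step 2 ⇒ step 3: CBAACBACBAACBACBAACBACBA ⇒ A·CAA·CBA·CBA·A·CAA·CBA·A·CAA·CBA·CBA·A·CAA·CBA·A·CAA·CBA·CBA·A·CAA·CBA·A·CAA·CBA
    A ↦ CBA
    B ↦ CAA
    C ↦ A

A->CBA, B->CAA, C->A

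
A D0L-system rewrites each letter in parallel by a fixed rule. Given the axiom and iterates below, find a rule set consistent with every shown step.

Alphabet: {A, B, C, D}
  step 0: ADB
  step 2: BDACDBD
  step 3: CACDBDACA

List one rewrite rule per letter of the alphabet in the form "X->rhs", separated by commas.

  step 2 ⇒ step 3: BDACDBD ⇒ C·A·CD·BD·A·C·A
    A ↦ CD
    B ↦ C
    C ↦ BD
    D ↦ A

A->CD, B->C, C->BD, D->A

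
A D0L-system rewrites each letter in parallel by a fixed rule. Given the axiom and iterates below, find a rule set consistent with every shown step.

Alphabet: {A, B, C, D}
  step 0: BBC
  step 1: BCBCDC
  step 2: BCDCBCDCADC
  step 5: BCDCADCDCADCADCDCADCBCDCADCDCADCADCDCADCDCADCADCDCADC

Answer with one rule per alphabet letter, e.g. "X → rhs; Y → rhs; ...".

A->DC, B->BC, C->DC, D->A

  step 1 ⇒ step 2: BCBCDC ⇒ BC·DC·BC·DC·A·DC
    B ↦ BC
    C ↦ DC
    D ↦ A
    A ↦ DC  (constrained at step 2)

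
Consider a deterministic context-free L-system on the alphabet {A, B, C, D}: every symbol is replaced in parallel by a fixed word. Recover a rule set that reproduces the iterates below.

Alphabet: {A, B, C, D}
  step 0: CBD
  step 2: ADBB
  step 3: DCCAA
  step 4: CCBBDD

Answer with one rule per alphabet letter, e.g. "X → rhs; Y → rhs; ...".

  step 3 ⇒ step 4: DCCAA ⇒ CC·B·B·D·D
    A ↦ D
    C ↦ B
    D ↦ CC
  step 2 ⇒ step 3: ADBB ⇒ D·CC·A·A
    B ↦ A

A->D, B->A, C->B, D->CC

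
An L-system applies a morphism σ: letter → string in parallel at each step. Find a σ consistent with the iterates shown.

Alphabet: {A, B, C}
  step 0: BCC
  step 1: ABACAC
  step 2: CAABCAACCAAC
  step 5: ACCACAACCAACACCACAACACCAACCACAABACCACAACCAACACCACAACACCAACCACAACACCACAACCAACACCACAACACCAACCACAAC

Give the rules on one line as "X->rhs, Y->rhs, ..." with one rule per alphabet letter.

A->CA, B->AB, C->AC

  step 1 ⇒ step 2: ABACAC ⇒ CA·AB·CA·AC·CA·AC
    A ↦ CA
    B ↦ AB
    C ↦ AC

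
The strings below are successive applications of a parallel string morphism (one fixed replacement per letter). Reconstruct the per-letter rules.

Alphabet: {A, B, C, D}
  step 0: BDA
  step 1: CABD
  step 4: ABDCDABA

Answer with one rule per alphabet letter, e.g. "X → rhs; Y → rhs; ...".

  step 0 ⇒ step 1: BDA ⇒ C·AB·D
    A ↦ D
    B ↦ C
    D ↦ AB
    C ↦ A  (constrained at step 1)

A->D, B->C, C->A, D->AB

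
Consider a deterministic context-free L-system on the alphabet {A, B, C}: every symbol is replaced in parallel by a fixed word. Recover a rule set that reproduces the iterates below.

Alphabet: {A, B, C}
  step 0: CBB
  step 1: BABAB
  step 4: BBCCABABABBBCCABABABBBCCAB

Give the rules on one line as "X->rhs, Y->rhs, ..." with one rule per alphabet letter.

  step 0 ⇒ step 1: CBB ⇒ B·AB·AB
    B ↦ AB
    C ↦ B
    A ↦ CC  (constrained at step 1)

A->CC, B->AB, C->B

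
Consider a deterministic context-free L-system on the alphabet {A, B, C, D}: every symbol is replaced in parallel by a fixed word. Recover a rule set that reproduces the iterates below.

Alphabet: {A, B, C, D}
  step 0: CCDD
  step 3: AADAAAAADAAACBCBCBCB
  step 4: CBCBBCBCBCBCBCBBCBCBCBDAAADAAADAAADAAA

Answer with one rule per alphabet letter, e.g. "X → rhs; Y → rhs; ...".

A->CB, B->AA, C->DA, D->B

  step 3 ⇒ step 4: AADAAAAADAAACBCBCBCB ⇒ CB·CB·B·CB·CB·CB·CB·CB·B·CB·CB·CB·DA·AA·DA·AA·DA·AA·DA·AA
    A ↦ CB
    B ↦ AA
    C ↦ DA
    D ↦ B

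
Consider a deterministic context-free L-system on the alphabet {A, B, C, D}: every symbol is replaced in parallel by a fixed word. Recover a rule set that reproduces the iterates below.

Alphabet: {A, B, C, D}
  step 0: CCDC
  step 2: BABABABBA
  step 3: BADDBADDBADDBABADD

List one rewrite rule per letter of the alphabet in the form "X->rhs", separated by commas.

  step 2 ⇒ step 3: BABABABBA ⇒ BA·DD·BA·DD·BA·DD·BA·BA·DD
    A ↦ DD
    B ↦ BA
    C ↦ B  (constrained at step 0)
    D ↦ BC  (constrained at step 0)

A->DD, B->BA, C->B, D->BC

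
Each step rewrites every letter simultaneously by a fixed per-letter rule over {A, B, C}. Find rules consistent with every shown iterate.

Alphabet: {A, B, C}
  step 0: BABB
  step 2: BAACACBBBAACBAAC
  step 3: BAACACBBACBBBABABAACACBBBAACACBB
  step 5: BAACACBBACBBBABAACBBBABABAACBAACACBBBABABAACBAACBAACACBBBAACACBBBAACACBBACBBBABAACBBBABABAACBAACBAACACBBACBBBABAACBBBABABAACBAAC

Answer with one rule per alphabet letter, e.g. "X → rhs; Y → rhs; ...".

  step 2 ⇒ step 3: BAACACBBBAACBAAC ⇒ BA·AC·AC·BB·AC·BB·BA·BA·BA·AC·AC·BB·BA·AC·AC·BB
    A ↦ AC
    B ↦ BA
    C ↦ BB

A->AC, B->BA, C->BB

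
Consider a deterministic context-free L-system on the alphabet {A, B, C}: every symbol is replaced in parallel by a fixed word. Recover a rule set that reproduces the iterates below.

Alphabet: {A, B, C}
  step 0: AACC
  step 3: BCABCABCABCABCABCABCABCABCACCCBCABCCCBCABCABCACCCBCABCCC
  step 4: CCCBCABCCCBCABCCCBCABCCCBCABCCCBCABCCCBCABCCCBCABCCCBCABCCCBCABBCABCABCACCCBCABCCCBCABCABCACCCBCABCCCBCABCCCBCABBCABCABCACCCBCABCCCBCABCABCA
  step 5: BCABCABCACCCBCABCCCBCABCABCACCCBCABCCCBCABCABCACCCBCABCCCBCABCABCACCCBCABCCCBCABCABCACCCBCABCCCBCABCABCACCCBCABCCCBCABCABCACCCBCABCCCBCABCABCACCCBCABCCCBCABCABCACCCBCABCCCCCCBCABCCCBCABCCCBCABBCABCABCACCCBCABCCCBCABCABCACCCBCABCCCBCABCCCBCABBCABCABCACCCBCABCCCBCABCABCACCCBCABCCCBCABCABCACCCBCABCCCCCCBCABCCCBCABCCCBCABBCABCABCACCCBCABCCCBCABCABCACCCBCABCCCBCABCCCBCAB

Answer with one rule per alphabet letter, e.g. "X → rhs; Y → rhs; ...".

  step 4 ⇒ step 5: CCCBCABCCCBCABCCCBCABCCCBCABCCCBCABCCCBCABCCCBCABCCCBCABCCCBCABBCABCABCACCCBCABCCCBCABCABCACCCBCABCCCBCABCCCBCABBCABCABCACCCBCABCCCBCABCABCA ⇒ BCA·BCA·BCA·CCC·BCA·B·CCC·BCA·BCA·BCA·CCC·BCA·B·CCC·BCA·BCA·BCA·CCC·BCA·B·CCC·BCA·BCA·BCA·CCC·BCA·B·CCC·BCA·BCA·BCA·CCC·BCA·B·CCC·BCA·BCA·BCA·CCC·BCA·B·CCC·BCA·BCA·BCA·CCC·BCA·B·CCC·BCA·BCA·BCA·CCC·BCA·B·CCC·BCA·BCA·BCA·CCC·BCA·B·CCC·CCC·BCA·B·CCC·BCA·B·CCC·BCA·B·BCA·BCA·BCA·CCC·BCA·B·CCC·BCA·BCA·BCA·CCC·BCA·B·CCC·BCA·B·CCC·BCA·B·BCA·BCA·BCA·CCC·BCA·B·CCC·BCA·BCA·BCA·CCC·BCA·B·CCC·BCA·BCA·BCA·CCC·BCA·B·CCC·CCC·BCA·B·CCC·BCA·B·CCC·BCA·B·BCA·BCA·BCA·CCC·BCA·B·CCC·BCA·BCA·BCA·CCC·BCA·B·CCC·BCA·B·CCC·BCA·B
    A ↦ B
    B ↦ CCC
    C ↦ BCA

A->B, B->CCC, C->BCA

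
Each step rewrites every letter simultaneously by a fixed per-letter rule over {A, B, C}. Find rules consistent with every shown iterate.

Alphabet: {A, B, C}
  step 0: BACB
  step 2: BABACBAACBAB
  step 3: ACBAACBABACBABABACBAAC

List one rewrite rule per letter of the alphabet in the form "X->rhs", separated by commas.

  step 2 ⇒ step 3: BABACBAACBAB ⇒ AC·BA·AC·BA·B·AC·BA·BA·B·AC·BA·AC
    A ↦ BA
    B ↦ AC
    C ↦ B

A->BA, B->AC, C->B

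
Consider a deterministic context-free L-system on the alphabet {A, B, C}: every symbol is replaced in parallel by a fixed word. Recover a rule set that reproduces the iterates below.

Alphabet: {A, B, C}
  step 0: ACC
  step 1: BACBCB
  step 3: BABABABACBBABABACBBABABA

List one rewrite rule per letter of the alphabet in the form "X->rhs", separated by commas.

  step 0 ⇒ step 1: ACC ⇒ BA·CB·CB
    A ↦ BA
    C ↦ CB
    B ↦ BA  (constrained at step 1)

A->BA, B->BA, C->CB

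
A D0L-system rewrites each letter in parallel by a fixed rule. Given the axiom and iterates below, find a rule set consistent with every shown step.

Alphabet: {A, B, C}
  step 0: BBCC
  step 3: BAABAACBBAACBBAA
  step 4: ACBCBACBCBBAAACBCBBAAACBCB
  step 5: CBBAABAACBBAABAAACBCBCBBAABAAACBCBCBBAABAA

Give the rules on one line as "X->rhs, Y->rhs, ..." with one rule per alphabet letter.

A->CB, B->A, C->BA

  step 4 ⇒ step 5: ACBCBACBCBBAAACBCBBAAACBCB ⇒ CB·BA·A·BA·A·CB·BA·A·BA·A·A·CB·CB·CB·BA·A·BA·A·A·CB·CB·CB·BA·A·BA·A
    A ↦ CB
    B ↦ A
    C ↦ BA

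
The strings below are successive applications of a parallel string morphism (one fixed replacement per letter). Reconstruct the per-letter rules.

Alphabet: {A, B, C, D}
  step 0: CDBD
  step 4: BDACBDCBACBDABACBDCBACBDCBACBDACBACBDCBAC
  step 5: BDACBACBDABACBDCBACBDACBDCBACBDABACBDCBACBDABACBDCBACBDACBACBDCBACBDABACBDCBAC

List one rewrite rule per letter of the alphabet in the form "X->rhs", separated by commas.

A->C, B->BD, C->BAC, D->A

  step 4 ⇒ step 5: BDACBDCBACBDABACBDCBACBDCBACBDACBACBDCBAC ⇒ BD·A·C·BAC·BD·A·BAC·BD·C·BAC·BD·A·C·BD·C·BAC·BD·A·BAC·BD·C·BAC·BD·A·BAC·BD·C·BAC·BD·A·C·BAC·BD·C·BAC·BD·A·BAC·BD·C·BAC
    A ↦ C
    B ↦ BD
    C ↦ BAC
    D ↦ A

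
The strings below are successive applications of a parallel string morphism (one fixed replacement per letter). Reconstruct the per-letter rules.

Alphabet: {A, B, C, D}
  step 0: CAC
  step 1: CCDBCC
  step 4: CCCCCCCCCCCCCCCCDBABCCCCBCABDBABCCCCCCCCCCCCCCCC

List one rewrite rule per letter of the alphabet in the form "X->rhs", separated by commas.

  step 0 ⇒ step 1: CAC ⇒ CC·DB·CC
    A ↦ DB
    C ↦ CC
    B ↦ AB  (constrained at step 1)
    D ↦ BC  (constrained at step 1)

A->DB, B->AB, C->CC, D->BC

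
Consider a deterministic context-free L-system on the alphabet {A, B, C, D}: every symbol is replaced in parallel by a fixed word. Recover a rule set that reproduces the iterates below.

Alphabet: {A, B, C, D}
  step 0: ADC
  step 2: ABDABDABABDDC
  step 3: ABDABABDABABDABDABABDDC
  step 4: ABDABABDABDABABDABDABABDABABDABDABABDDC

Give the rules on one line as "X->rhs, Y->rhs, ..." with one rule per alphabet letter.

A->AB, B->D, C->DDC, D->AB

  step 3 ⇒ step 4: ABDABABDABABDABDABABDDC ⇒ AB·D·AB·AB·D·AB·D·AB·AB·D·AB·D·AB·AB·D·AB·AB·D·AB·D·AB·AB·DDC
    A ↦ AB
    B ↦ D
    C ↦ DDC
    D ↦ AB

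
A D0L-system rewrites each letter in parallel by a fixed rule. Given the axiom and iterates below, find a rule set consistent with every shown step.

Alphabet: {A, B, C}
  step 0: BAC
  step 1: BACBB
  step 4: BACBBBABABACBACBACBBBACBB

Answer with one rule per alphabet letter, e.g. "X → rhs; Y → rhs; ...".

A->C, B->BA, C->BB

  step 0 ⇒ step 1: BAC ⇒ BA·C·BB
    A ↦ C
    B ↦ BA
    C ↦ BB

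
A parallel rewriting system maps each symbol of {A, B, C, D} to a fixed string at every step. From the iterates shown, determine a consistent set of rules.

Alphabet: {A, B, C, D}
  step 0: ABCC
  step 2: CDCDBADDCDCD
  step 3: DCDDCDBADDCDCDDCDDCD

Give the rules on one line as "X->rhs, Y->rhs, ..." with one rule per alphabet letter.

A->DD, B->BA, C->D, D->CD

  step 2 ⇒ step 3: CDCDBADDCDCD ⇒ D·CD·D·CD·BA·DD·CD·CD·D·CD·D·CD
    A ↦ DD
    B ↦ BA
    C ↦ D
    D ↦ CD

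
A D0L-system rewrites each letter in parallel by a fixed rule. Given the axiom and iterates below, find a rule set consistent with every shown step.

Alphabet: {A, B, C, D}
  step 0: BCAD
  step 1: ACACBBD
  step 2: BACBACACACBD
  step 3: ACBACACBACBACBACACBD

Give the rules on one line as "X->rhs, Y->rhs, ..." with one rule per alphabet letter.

  step 2 ⇒ step 3: BACBACACACBD ⇒ AC·B·AC·AC·B·AC·B·AC·B·AC·AC·BD
    A ↦ B
    B ↦ AC
    C ↦ AC
    D ↦ BD

A->B, B->AC, C->AC, D->BD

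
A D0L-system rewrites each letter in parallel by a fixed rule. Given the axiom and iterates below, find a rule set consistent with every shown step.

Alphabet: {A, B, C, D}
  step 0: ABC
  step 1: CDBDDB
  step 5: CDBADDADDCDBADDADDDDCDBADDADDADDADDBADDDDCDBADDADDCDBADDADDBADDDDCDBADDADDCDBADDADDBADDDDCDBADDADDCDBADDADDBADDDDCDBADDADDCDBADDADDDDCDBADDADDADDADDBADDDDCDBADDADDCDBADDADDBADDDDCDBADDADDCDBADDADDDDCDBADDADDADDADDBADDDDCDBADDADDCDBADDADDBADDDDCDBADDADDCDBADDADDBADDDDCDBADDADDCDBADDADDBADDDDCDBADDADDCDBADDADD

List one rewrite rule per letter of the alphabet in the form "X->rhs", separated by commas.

  step 0 ⇒ step 1: ABC ⇒ CDB·DD·B
    A ↦ CDB
    B ↦ DD
    C ↦ B
    D ↦ ADD  (constrained at step 1)

A->CDB, B->DD, C->B, D->ADD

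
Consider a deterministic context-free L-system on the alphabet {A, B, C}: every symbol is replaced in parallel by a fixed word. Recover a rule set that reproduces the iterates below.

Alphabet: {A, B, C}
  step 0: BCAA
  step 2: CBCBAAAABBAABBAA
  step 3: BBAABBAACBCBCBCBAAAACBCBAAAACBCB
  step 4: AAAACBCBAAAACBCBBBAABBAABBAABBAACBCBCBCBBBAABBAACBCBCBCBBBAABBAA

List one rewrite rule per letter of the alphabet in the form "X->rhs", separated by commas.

  step 3 ⇒ step 4: BBAABBAACBCBCBCBAAAACBCBAAAACBCB ⇒ AA·AA·CB·CB·AA·AA·CB·CB·BB·AA·BB·AA·BB·AA·BB·AA·CB·CB·CB·CB·BB·AA·BB·AA·CB·CB·CB·CB·BB·AA·BB·AA
    A ↦ CB
    B ↦ AA
    C ↦ BB

A->CB, B->AA, C->BB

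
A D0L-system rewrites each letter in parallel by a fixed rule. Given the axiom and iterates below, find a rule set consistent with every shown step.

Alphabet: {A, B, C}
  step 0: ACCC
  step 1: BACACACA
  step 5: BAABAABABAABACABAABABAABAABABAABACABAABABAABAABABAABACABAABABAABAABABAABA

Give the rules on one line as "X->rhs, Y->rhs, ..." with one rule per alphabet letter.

A->BA, B->A, C->CA

  step 0 ⇒ step 1: ACCC ⇒ BA·CA·CA·CA
    A ↦ BA
    C ↦ CA
    B ↦ A  (constrained at step 1)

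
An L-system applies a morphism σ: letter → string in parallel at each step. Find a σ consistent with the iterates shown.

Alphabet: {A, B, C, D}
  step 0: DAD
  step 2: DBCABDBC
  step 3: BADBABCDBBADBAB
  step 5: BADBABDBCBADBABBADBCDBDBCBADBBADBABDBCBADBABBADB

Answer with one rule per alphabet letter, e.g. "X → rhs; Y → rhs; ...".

  step 2 ⇒ step 3: DBCABDBC ⇒ BA·DB·AB·C·DB·BA·DB·AB
    A ↦ C
    B ↦ DB
    C ↦ AB
    D ↦ BA

A->C, B->DB, C->AB, D->BA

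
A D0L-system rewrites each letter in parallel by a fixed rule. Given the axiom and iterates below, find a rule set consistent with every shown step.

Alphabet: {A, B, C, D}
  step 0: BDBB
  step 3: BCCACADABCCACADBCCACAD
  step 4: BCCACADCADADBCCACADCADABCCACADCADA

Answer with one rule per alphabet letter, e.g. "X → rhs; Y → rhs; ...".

  step 3 ⇒ step 4: BCCACADABCCACADBCCACAD ⇒ BC·CA·CA·D·CA·D·A·D·BC·CA·CA·D·CA·D·A·BC·CA·CA·D·CA·D·A
    A ↦ D
    B ↦ BC
    C ↦ CA
    D ↦ A

A->D, B->BC, C->CA, D->A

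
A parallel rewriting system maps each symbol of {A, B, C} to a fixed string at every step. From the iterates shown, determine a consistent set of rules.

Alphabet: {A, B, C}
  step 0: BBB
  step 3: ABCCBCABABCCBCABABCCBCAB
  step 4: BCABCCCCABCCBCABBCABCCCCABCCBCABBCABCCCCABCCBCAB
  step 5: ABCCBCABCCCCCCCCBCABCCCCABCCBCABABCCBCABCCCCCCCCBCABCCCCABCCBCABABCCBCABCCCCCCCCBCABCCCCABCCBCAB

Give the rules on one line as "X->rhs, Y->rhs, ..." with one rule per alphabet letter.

A->BC, B->AB, C->CC

  step 4 ⇒ step 5: BCABCCCCABCCBCABBCABCCCCABCCBCABBCABCCCCABCCBCAB ⇒ AB·CC·BC·AB·CC·CC·CC·CC·BC·AB·CC·CC·AB·CC·BC·AB·AB·CC·BC·AB·CC·CC·CC·CC·BC·AB·CC·CC·AB·CC·BC·AB·AB·CC·BC·AB·CC·CC·CC·CC·BC·AB·CC·CC·AB·CC·BC·AB
    A ↦ BC
    B ↦ AB
    C ↦ CC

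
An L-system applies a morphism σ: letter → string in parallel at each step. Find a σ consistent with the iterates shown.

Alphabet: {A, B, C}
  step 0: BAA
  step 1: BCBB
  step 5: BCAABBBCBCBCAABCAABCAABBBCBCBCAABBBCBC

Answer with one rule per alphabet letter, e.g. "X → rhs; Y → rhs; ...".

  step 0 ⇒ step 1: BAA ⇒ BC·B·B
    A ↦ B
    B ↦ BC
    C ↦ AA  (constrained at step 1)

A->B, B->BC, C->AA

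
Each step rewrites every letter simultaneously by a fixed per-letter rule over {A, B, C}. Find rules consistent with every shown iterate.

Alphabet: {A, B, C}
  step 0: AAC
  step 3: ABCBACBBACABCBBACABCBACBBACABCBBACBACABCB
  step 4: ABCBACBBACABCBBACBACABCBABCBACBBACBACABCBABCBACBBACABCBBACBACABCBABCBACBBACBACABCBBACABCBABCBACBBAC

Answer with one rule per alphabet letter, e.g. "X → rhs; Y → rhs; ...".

A->ABC, B->BAC, C->B

  step 3 ⇒ step 4: ABCBACBBACABCBBACABCBACBBACABCBBACBACABCB ⇒ ABC·BAC·B·BAC·ABC·B·BAC·BAC·ABC·B·ABC·BAC·B·BAC·BAC·ABC·B·ABC·BAC·B·BAC·ABC·B·BAC·BAC·ABC·B·ABC·BAC·B·BAC·BAC·ABC·B·BAC·ABC·B·ABC·BAC·B·BAC
    A ↦ ABC
    B ↦ BAC
    C ↦ B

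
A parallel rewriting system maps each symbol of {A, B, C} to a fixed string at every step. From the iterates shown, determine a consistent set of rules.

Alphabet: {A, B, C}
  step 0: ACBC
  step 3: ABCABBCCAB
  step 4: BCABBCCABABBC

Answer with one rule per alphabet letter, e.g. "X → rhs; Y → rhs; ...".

A->B, B->C, C->AB

  step 3 ⇒ step 4: ABCABBCCAB ⇒ B·C·AB·B·C·C·AB·AB·B·C
    A ↦ B
    B ↦ C
    C ↦ AB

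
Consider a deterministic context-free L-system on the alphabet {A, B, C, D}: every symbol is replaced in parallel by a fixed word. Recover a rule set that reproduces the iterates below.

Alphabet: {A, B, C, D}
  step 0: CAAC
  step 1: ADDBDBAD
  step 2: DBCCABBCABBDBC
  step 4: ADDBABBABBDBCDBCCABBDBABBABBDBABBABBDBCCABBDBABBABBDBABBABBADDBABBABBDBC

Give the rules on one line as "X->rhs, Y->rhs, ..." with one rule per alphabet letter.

A->DB, B->ABB, C->AD, D->C

  step 1 ⇒ step 2: ADDBDBAD ⇒ DB·C·C·ABB·C·ABB·DB·C
    A ↦ DB
    B ↦ ABB
    D ↦ C
  step 0 ⇒ step 1: CAAC ⇒ AD·DB·DB·AD
    C ↦ AD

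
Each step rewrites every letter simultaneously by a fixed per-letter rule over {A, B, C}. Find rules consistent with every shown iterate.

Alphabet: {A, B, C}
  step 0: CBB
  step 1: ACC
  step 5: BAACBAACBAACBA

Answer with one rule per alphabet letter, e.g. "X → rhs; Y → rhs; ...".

  step 0 ⇒ step 1: CBB ⇒ A·C·C
    B ↦ C
    C ↦ A
    A ↦ BA  (constrained at step 1)

A->BA, B->C, C->A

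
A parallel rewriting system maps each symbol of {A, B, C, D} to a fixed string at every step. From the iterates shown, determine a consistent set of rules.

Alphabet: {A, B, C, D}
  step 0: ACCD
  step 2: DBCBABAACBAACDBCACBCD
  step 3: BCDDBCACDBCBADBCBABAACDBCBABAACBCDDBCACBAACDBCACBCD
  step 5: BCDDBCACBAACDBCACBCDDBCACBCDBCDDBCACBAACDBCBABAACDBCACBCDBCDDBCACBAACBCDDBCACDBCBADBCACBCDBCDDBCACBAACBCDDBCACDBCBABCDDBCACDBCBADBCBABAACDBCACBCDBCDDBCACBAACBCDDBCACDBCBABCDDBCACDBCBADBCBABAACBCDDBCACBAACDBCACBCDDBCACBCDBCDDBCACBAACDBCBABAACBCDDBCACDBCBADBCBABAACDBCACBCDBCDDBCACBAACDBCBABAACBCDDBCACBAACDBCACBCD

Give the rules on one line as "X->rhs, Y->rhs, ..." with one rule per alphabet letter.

  step 2 ⇒ step 3: DBCBABAACBAACDBCACBCD ⇒ BCD·DBC·AC·DBC·BA·DBC·BA·BA·AC·DBC·BA·BA·AC·BCD·DBC·AC·BA·AC·DBC·AC·BCD
    A ↦ BA
    B ↦ DBC
    C ↦ AC
    D ↦ BCD

A->BA, B->DBC, C->AC, D->BCD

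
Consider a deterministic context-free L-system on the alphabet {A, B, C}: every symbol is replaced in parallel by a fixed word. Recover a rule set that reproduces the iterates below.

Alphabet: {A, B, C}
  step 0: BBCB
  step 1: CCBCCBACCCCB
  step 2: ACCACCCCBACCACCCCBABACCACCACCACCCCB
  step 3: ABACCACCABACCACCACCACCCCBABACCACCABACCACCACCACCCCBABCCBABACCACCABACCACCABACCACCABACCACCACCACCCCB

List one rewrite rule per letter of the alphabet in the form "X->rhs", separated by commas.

A->AB, B->CCB, C->ACC

  step 2 ⇒ step 3: ACCACCCCBACCACCCCBABACCACCACCACCCCB ⇒ AB·ACC·ACC·AB·ACC·ACC·ACC·ACC·CCB·AB·ACC·ACC·AB·ACC·ACC·ACC·ACC·CCB·AB·CCB·AB·ACC·ACC·AB·ACC·ACC·AB·ACC·ACC·AB·ACC·ACC·ACC·ACC·CCB
    A ↦ AB
    B ↦ CCB
    C ↦ ACC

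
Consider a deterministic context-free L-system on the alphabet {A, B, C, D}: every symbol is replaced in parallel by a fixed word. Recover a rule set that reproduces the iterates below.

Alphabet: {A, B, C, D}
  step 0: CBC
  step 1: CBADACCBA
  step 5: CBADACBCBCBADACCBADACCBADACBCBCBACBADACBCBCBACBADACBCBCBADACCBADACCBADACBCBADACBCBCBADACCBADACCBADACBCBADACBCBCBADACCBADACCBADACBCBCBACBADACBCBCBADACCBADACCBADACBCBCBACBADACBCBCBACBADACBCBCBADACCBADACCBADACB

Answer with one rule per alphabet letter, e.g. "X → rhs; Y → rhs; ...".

  step 0 ⇒ step 1: CBC ⇒ CBA·DAC·CBA
    B ↦ DAC
    C ↦ CBA
    A ↦ B  (constrained at step 1)
    D ↦ C  (constrained at step 1)

A->B, B->DAC, C->CBA, D->C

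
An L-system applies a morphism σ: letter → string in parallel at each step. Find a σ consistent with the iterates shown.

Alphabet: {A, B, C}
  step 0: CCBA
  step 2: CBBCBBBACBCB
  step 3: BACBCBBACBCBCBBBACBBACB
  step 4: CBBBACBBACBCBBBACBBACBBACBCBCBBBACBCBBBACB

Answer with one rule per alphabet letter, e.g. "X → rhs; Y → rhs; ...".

  step 3 ⇒ step 4: BACBCBBACBCBCBBBACBBACB ⇒ CB·B·BA·CB·BA·CB·CB·B·BA·CB·BA·CB·BA·CB·CB·CB·B·BA·CB·CB·B·BA·CB
    A ↦ B
    B ↦ CB
    C ↦ BA

A->B, B->CB, C->BA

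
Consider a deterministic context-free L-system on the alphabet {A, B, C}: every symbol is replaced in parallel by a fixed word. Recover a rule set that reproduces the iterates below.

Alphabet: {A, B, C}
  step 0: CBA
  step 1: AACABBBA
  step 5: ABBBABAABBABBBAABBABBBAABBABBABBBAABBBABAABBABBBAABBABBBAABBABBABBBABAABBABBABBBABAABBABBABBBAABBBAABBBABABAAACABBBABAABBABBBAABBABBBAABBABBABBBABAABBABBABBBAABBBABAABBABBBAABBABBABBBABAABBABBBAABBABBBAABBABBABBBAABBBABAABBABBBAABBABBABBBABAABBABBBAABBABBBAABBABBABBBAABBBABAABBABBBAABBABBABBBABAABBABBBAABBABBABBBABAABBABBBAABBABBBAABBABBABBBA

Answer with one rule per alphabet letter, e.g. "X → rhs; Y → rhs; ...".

  step 0 ⇒ step 1: CBA ⇒ AAC·ABB·BA
    A ↦ BA
    B ↦ ABB
    C ↦ AAC

A->BA, B->ABB, C->AAC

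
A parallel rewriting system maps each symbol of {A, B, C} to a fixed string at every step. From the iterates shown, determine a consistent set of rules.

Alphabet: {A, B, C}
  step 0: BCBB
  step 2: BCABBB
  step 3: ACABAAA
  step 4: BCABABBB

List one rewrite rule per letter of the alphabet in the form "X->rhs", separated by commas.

A->B, B->A, C->CA

  step 3 ⇒ step 4: ACABAAA ⇒ B·CA·B·A·B·B·B
    A ↦ B
    B ↦ A
    C ↦ CA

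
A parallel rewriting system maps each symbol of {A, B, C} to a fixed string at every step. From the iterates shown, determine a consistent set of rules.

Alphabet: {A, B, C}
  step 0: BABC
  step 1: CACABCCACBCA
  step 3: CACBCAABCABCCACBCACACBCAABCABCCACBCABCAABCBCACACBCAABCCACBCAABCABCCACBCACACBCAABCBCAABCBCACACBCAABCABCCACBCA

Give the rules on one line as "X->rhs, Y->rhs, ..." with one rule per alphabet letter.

A->ABC, B->CAC, C->BCA

  step 0 ⇒ step 1: BABC ⇒ CAC·ABC·CAC·BCA
    A ↦ ABC
    B ↦ CAC
    C ↦ BCA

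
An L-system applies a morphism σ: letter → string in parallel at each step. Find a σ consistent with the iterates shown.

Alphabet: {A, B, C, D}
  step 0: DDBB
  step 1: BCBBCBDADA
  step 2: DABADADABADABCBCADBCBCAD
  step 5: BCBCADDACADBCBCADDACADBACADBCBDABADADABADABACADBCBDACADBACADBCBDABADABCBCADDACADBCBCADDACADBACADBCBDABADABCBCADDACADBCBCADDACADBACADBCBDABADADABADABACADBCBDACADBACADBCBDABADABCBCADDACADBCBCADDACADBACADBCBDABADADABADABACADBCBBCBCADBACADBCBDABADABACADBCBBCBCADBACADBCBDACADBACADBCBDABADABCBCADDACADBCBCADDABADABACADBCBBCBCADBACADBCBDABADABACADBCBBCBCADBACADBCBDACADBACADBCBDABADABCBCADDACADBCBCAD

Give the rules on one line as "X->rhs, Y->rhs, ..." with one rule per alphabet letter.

  step 1 ⇒ step 2: BCBBCBDADA ⇒ DA·BA·DA·DA·BA·DA·BCB·CAD·BCB·CAD
    A ↦ CAD
    B ↦ DA
    C ↦ BA
    D ↦ BCB

A->CAD, B->DA, C->BA, D->BCB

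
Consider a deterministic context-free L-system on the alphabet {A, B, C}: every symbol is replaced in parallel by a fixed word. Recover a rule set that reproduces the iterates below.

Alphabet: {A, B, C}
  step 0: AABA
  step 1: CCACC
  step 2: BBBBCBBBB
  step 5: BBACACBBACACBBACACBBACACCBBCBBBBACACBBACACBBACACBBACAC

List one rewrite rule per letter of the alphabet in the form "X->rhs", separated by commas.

A->C, B->AC, C->BB

  step 1 ⇒ step 2: CCACC ⇒ BB·BB·C·BB·BB
    A ↦ C
    C ↦ BB
  step 0 ⇒ step 1: AABA ⇒ C·C·AC·C
    B ↦ AC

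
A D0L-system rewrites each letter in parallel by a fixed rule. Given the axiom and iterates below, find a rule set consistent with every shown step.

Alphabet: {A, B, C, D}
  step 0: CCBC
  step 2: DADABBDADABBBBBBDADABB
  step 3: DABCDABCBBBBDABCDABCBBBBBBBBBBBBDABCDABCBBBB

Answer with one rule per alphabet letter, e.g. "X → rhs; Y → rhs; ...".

  step 2 ⇒ step 3: DADABBDADABBBBBBDADABB ⇒ DA·BC·DA·BC·BB·BB·DA·BC·DA·BC·BB·BB·BB·BB·BB·BB·DA·BC·DA·BC·BB·BB
    A ↦ BC
    B ↦ BB
    D ↦ DA
    C ↦ DDB  (constrained at step 0)

A->BC, B->BB, C->DDB, D->DA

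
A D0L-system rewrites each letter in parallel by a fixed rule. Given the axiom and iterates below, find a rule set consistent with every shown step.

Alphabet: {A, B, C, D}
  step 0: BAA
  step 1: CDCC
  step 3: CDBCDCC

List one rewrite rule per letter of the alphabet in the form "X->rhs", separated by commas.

A->C, B->CD, C->A, D->DB

  step 0 ⇒ step 1: BAA ⇒ CD·C·C
    A ↦ C
    B ↦ CD
    C ↦ A  (constrained at step 1)
    D ↦ DB  (constrained at step 1)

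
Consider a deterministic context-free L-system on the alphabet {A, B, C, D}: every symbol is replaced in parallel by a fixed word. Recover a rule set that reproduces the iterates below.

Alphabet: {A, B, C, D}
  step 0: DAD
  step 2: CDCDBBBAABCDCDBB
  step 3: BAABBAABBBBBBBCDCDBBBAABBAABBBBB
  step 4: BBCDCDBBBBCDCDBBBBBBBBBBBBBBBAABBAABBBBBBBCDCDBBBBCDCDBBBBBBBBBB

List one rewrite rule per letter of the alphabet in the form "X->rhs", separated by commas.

A->CD, B->BB, C->B, D->AAB

  step 3 ⇒ step 4: BAABBAABBBBBBBCDCDBBBAABBAABBBBB ⇒ BB·CD·CD·BB·BB·CD·CD·BB·BB·BB·BB·BB·BB·BB·B·AAB·B·AAB·BB·BB·BB·CD·CD·BB·BB·CD·CD·BB·BB·BB·BB·BB
    A ↦ CD
    B ↦ BB
    C ↦ B
    D ↦ AAB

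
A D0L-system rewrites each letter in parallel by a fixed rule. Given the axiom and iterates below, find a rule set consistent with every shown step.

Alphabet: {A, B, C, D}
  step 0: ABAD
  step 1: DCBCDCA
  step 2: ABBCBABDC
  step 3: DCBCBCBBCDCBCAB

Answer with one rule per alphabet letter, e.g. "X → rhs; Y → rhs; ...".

A->DC, B->BC, C->B, D->A

  step 2 ⇒ step 3: ABBCBABDC ⇒ DC·BC·BC·B·BC·DC·BC·A·B
    A ↦ DC
    B ↦ BC
    C ↦ B
    D ↦ A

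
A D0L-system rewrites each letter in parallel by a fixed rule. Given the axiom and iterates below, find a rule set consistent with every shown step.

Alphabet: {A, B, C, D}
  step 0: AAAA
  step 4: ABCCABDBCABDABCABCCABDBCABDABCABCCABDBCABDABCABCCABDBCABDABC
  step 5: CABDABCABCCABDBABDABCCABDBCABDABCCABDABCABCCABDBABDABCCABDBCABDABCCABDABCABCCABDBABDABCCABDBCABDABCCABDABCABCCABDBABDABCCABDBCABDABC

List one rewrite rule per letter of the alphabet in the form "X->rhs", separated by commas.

A->C, B->ABD, C->ABC, D->B

  step 4 ⇒ step 5: ABCCABDBCABDABCABCCABDBCABDABCABCCABDBCABDABCABCCABDBCABDABC ⇒ C·ABD·ABC·ABC·C·ABD·B·ABD·ABC·C·ABD·B·C·ABD·ABC·C·ABD·ABC·ABC·C·ABD·B·ABD·ABC·C·ABD·B·C·ABD·ABC·C·ABD·ABC·ABC·C·ABD·B·ABD·ABC·C·ABD·B·C·ABD·ABC·C·ABD·ABC·ABC·C·ABD·B·ABD·ABC·C·ABD·B·C·ABD·ABC
    A ↦ C
    B ↦ ABD
    C ↦ ABC
    D ↦ B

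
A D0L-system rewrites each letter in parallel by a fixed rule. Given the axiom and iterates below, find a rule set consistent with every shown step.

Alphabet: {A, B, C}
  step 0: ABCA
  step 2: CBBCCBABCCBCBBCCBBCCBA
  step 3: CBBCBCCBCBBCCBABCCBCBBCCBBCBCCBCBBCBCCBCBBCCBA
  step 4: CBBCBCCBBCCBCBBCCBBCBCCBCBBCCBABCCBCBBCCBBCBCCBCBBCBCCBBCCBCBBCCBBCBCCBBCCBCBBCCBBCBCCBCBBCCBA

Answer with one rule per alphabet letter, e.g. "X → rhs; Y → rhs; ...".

A->CBA, B->BC, C->CB

  step 3 ⇒ step 4: CBBCBCCBCBBCCBABCCBCBBCCBBCBCCBCBBCBCCBCBBCCBA ⇒ CB·BC·BC·CB·BC·CB·CB·BC·CB·BC·BC·CB·CB·BC·CBA·BC·CB·CB·BC·CB·BC·BC·CB·CB·BC·BC·CB·BC·CB·CB·BC·CB·BC·BC·CB·BC·CB·CB·BC·CB·BC·BC·CB·CB·BC·CBA
    A ↦ CBA
    B ↦ BC
    C ↦ CB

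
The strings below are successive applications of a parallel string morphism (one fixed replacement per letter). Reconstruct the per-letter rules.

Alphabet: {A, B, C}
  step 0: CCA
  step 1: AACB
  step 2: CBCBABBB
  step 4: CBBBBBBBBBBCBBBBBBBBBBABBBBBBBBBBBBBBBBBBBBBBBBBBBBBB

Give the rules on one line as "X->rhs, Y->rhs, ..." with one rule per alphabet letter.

A->CB, B->BBB, C->A

  step 1 ⇒ step 2: AACB ⇒ CB·CB·A·BBB
    A ↦ CB
    B ↦ BBB
    C ↦ A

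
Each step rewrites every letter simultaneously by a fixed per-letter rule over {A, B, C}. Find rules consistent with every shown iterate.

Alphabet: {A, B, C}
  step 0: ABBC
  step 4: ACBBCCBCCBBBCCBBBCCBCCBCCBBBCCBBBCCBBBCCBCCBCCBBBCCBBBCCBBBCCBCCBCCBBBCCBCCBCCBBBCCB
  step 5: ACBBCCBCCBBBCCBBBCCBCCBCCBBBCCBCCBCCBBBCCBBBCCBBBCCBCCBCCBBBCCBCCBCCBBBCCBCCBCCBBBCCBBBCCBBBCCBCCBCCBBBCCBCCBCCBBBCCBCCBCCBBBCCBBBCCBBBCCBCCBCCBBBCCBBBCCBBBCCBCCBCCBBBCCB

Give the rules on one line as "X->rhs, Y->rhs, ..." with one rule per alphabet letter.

A->ACB, B->CCB, C->B

  step 4 ⇒ step 5: ACBBCCBCCBBBCCBBBCCBCCBCCBBBCCBBBCCBBBCCBCCBCCBBBCCBBBCCBBBCCBCCBCCBBBCCBCCBCCBBBCCB ⇒ ACB·B·CCB·CCB·B·B·CCB·B·B·CCB·CCB·CCB·B·B·CCB·CCB·CCB·B·B·CCB·B·B·CCB·B·B·CCB·CCB·CCB·B·B·CCB·CCB·CCB·B·B·CCB·CCB·CCB·B·B·CCB·B·B·CCB·B·B·CCB·CCB·CCB·B·B·CCB·CCB·CCB·B·B·CCB·CCB·CCB·B·B·CCB·B·B·CCB·B·B·CCB·CCB·CCB·B·B·CCB·B·B·CCB·B·B·CCB·CCB·CCB·B·B·CCB
    A ↦ ACB
    B ↦ CCB
    C ↦ B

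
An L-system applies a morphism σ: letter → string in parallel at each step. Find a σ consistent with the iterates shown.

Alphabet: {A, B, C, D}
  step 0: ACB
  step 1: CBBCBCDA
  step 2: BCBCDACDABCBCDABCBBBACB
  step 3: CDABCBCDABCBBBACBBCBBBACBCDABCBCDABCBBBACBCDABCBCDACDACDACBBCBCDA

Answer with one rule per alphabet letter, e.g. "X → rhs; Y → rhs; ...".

A->CB, B->CDA, C->BCB, D->BBA

  step 2 ⇒ step 3: BCBCDACDABCBCDABCBBBACB ⇒ CDA·BCB·CDA·BCB·BBA·CB·BCB·BBA·CB·CDA·BCB·CDA·BCB·BBA·CB·CDA·BCB·CDA·CDA·CDA·CB·BCB·CDA
    A ↦ CB
    B ↦ CDA
    C ↦ BCB
    D ↦ BBA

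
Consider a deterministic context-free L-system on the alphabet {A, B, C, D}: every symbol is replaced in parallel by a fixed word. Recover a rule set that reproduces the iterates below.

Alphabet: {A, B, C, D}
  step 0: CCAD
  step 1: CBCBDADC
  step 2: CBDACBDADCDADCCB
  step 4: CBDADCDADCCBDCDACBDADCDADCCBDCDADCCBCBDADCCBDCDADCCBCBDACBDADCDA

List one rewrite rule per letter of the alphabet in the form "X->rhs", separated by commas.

  step 1 ⇒ step 2: CBCBDADC ⇒ CB·DA·CB·DA·DC·DA·DC·CB
    A ↦ DA
    B ↦ DA
    C ↦ CB
    D ↦ DC

A->DA, B->DA, C->CB, D->DC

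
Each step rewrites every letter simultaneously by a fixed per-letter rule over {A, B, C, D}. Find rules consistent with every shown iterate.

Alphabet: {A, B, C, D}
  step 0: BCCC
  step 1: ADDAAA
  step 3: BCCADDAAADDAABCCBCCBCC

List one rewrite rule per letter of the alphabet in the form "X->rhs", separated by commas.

A->D, B->ADD, C->A, D->BCC

  step 0 ⇒ step 1: BCCC ⇒ ADD·A·A·A
    B ↦ ADD
    C ↦ A
    A ↦ D  (constrained at step 1)
    D ↦ BCC  (constrained at step 1)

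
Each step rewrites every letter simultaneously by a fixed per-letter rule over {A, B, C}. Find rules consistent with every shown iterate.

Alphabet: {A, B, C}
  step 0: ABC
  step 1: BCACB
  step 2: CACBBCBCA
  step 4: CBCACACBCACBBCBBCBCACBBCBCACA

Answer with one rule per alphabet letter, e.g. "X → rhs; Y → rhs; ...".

  step 1 ⇒ step 2: BCACB ⇒ CA·CB·B·CB·CA
    A ↦ B
    B ↦ CA
    C ↦ CB

A->B, B->CA, C->CB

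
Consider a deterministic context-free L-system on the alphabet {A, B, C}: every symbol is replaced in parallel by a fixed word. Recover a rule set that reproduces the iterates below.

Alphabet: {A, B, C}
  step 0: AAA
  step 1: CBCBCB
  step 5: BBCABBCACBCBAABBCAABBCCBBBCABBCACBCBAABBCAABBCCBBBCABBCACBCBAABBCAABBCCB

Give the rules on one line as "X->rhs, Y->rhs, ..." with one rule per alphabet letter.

A->CB, B->A, C->BBC

  step 0 ⇒ step 1: AAA ⇒ CB·CB·CB
    A ↦ CB
    B ↦ A  (constrained at step 1)
    C ↦ BBC  (constrained at step 1)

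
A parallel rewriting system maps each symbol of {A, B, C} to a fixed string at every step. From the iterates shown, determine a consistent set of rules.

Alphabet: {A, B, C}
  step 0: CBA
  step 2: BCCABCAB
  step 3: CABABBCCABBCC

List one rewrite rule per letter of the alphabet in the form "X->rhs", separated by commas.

A->BC, B->C, C->AB

  step 2 ⇒ step 3: BCCABCAB ⇒ C·AB·AB·BC·C·AB·BC·C
    A ↦ BC
    B ↦ C
    C ↦ AB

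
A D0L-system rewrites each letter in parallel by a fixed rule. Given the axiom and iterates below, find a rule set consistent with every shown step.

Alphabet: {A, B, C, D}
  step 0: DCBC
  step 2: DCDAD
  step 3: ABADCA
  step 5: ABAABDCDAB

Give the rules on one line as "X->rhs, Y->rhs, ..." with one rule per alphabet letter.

  step 2 ⇒ step 3: DCDAD ⇒ A·B·A·DC·A
    A ↦ DC
    C ↦ B
    D ↦ A
    B ↦ D  (constrained at step 0)

A->DC, B->D, C->B, D->A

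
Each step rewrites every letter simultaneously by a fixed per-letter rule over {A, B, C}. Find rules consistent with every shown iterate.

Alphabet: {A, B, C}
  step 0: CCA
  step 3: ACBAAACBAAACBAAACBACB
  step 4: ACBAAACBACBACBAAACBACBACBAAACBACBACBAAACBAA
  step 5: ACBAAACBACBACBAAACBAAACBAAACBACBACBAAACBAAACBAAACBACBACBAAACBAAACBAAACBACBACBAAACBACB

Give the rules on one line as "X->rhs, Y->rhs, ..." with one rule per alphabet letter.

  step 4 ⇒ step 5: ACBAAACBACBACBAAACBACBACBAAACBACBACBAAACBAA ⇒ ACB·A·A·ACB·ACB·ACB·A·A·ACB·A·A·ACB·A·A·ACB·ACB·ACB·A·A·ACB·A·A·ACB·A·A·ACB·ACB·ACB·A·A·ACB·A·A·ACB·A·A·ACB·ACB·ACB·A·A·ACB·ACB
    A ↦ ACB
    B ↦ A
    C ↦ A

A->ACB, B->A, C->A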